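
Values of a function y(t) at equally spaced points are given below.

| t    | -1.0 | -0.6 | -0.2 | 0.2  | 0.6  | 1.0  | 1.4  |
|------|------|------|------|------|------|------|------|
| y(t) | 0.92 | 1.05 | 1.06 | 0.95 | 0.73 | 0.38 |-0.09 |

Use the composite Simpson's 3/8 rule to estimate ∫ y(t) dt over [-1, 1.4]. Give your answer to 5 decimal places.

1.85850

h = 0.4, n = 6.
(3h/8)·[y₀ + 3y₁ + 3y₂ + 2y₃ + 3y₄ + 3y₅ + y₆] = 0.15·(12.39) = 1.85850.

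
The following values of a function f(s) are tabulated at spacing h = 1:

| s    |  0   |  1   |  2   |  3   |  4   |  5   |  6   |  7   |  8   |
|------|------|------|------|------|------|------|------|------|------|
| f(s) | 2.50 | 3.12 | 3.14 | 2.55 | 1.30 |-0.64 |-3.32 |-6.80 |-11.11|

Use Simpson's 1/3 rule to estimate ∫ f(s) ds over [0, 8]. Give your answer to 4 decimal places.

h = 1, n = 8.
(h/3)·[y₀ + 4y₁ + 2y₂ + 4y₃ + 2y₄ + 4y₅ + 2y₆ + 4y₇ + y₈] = 0.333333·(-13.45) = -4.4833.

-4.4833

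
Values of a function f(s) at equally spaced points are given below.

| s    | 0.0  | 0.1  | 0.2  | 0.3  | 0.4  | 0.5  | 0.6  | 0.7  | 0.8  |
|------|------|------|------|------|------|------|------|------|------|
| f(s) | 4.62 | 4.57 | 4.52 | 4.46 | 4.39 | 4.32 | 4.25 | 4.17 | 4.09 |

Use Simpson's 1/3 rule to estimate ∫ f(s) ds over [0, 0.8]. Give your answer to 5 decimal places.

3.50367

h = 0.1, n = 8.
(h/3)·[y₀ + 4y₁ + 2y₂ + 4y₃ + 2y₄ + 4y₅ + 2y₆ + 4y₇ + y₈] = 0.033333·(105.11) = 3.50367.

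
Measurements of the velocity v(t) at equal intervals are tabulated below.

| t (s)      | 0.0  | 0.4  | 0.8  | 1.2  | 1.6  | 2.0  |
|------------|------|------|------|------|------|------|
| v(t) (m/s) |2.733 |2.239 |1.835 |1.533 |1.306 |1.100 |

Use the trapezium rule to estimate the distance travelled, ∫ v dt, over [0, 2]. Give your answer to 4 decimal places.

3.5318

h = 0.4, n = 5.
(h/2)·[y₀ + 2y₁ + 2y₂ + 2y₃ + 2y₄ + y₅] = 0.2·(17.659) = 3.5318.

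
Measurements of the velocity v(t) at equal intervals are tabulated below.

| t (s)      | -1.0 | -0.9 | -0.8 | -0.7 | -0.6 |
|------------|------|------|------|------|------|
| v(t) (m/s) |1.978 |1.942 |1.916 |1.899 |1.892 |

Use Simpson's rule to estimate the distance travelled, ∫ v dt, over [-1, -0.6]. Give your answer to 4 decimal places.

h = 0.1, n = 4.
(h/3)·[y₀ + 4y₁ + 2y₂ + 4y₃ + y₄] = 0.033333·(23.066) = 0.7689.

0.7689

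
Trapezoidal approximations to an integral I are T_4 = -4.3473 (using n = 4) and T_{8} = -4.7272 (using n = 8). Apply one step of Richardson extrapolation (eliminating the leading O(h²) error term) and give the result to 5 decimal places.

-4.85383

R = (4·T_{8} − T_4) / 3 = (4·(-4.7272) − (-4.3473))/3 = (-14.5615)/3 = -4.85383.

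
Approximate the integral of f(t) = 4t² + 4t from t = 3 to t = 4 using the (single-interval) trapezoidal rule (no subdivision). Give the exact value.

T = (b−a)/2 · [f(3) + f(4)] = 0.5·[48 + 80] = 64.

64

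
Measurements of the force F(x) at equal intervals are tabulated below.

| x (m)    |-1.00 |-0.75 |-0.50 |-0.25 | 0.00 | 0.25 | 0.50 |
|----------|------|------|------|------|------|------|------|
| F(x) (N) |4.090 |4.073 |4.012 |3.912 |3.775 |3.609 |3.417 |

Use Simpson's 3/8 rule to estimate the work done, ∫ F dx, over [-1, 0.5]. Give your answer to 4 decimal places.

5.7879

h = 0.25, n = 6.
(3h/8)·[y₀ + 3y₁ + 3y₂ + 2y₃ + 3y₄ + 3y₅ + y₆] = 0.09375·(61.738) = 5.7879.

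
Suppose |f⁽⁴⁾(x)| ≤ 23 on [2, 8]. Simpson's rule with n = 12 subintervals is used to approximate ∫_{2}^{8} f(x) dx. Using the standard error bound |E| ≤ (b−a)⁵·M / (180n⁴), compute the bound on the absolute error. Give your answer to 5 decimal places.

|E| ≤ (6)⁵·23 / (180·12⁴) = 178848/3732480 = 0.04792.

0.04792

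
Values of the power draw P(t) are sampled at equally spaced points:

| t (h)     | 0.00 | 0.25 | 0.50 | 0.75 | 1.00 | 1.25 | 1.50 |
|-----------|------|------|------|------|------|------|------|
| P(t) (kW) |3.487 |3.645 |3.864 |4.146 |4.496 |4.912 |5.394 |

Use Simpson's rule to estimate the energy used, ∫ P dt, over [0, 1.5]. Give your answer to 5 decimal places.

6.36775

h = 0.25, n = 6.
(h/3)·[y₀ + 4y₁ + 2y₂ + 4y₃ + 2y₄ + 4y₅ + y₆] = 0.083333·(76.413) = 6.36775.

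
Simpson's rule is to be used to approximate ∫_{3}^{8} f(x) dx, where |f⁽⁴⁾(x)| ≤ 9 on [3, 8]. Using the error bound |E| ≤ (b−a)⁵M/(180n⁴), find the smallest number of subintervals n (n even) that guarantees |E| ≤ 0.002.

18

Need 28125/(180n⁴) ≤ 0.002.
n⁴ ≥ 28125/(180·0.002) = 78125 ⇒ n ≥ 16.7185, so the smallest even n is 18. (n must be even for Simpson's rule.)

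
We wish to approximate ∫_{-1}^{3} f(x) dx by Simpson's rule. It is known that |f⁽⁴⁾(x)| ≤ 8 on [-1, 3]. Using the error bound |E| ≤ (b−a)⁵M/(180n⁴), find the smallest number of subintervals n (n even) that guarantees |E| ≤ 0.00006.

30

Need 8192/(180n⁴) ≤ 0.00006.
n⁴ ≥ 8192/(180·0.00006) = 758519 ⇒ n ≥ 29.5115, so the smallest even n is 30. (n must be even for Simpson's rule.)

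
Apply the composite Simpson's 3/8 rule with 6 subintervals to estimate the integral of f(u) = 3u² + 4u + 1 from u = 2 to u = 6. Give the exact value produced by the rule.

276

h = (6 − 2)/6 = 0.666667.
Nodes u₀,…,u₆ = 2, 2.666667, 3.333333, 4, 4.666667, 5.333333, 6.
f(u) = 3u² + 4u + 1: f₀=21, f₁=33, f₂=47.666667, f₃=65, f₄=85, f₅=107.666667, f₆=133.
(3h/8)·[f₀ + 3f₁ + 3f₂ + 2f₃ + 3f₄ + 3f₅ + f₆] = 0.25·(1104) = 276.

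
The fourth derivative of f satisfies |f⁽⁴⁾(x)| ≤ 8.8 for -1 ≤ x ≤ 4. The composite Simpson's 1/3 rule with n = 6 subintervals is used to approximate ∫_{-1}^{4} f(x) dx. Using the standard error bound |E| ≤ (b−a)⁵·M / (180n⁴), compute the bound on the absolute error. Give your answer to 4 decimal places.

|E| ≤ (5)⁵·8.8 / (180·6⁴) = 27500/233280 = 0.1179.

0.1179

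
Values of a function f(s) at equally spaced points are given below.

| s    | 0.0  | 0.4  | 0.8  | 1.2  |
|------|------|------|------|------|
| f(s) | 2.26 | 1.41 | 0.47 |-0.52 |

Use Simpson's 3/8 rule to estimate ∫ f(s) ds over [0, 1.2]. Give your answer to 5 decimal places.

1.10700

h = 0.4, n = 3.
(3h/8)·[y₀ + 3y₁ + 3y₂ + y₃] = 0.15·(7.38) = 1.10700.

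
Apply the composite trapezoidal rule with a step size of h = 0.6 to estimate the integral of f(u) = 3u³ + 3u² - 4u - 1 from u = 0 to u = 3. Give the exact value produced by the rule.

h = (3 − 0)/5 = 0.6.
Nodes u₀,…,u₅ = 0, 0.6, 1.2, 1.8, 2.4, 3.
f(u) = 3u³ + 3u² - 4u - 1: f₀=-1, f₁=-1.672, f₂=3.704, f₃=19.016, f₄=48.152, f₅=95.
(h/2)·[f₀ + 2f₁ + 2f₂ + 2f₃ + 2f₄ + f₅] = 0.3·(232.4) = 69.72.

69.72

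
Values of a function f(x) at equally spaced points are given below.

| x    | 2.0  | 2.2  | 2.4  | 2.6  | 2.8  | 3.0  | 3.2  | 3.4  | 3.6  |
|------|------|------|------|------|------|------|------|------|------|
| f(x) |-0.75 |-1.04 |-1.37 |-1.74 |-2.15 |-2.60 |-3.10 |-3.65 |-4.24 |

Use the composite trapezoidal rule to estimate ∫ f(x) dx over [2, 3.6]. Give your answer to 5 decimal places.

-3.62900

h = 0.2, n = 8.
(h/2)·[y₀ + 2y₁ + 2y₂ + 2y₃ + 2y₄ + 2y₅ + 2y₆ + 2y₇ + y₈] = 0.1·(-36.29) = -3.62900.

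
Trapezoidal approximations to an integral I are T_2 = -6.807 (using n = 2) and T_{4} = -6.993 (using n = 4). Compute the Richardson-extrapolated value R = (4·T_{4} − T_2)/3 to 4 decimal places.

R = (4·T_{4} − T_2) / 3 = (4·(-6.993) − (-6.807))/3 = (-21.165)/3 = -7.0550.

-7.0550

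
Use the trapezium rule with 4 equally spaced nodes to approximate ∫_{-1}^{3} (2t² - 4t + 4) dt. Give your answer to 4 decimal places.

21.0370

h = (3 − (-1))/3 = 1.333333.
Nodes t₀,…,t₃ = -1, 0.333333, 1.666667, 3.
f(t) = 2t² - 4t + 4: f₀=10, f₁=2.888889, f₂=2.888889, f₃=10.
(h/2)·[f₀ + 2f₁ + 2f₂ + f₃] = 0.666667·(31.555556) = 21.0370.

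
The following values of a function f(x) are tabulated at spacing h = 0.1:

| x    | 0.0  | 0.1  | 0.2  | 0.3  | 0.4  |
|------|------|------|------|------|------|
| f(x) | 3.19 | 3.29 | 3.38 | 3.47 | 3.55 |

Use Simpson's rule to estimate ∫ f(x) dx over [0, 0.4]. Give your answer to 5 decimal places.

h = 0.1, n = 4.
(h/3)·[y₀ + 4y₁ + 2y₂ + 4y₃ + y₄] = 0.033333·(40.54) = 1.35133.

1.35133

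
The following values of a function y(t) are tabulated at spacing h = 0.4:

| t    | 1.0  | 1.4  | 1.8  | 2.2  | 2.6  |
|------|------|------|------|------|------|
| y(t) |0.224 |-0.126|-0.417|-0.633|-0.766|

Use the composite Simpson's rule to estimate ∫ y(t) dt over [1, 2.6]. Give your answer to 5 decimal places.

-0.58827

h = 0.4, n = 4.
(h/3)·[y₀ + 4y₁ + 2y₂ + 4y₃ + y₄] = 0.133333·(-4.412) = -0.58827.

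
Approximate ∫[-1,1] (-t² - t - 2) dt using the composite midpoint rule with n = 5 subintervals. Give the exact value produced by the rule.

h = (1 − (-1))/5 = 0.4.
Midpoints m₁,…,m₅ = -0.8, -0.4, 0, 0.4, 0.8.
f(m₁)=-1.84, f(m₂)=-1.76, f(m₃)=-2, f(m₄)=-2.56, f(m₅)=-3.44.
h·[f(m₁) + f(m₂) + f(m₃) + f(m₄) + f(m₅)] = 0.4·(-11.6) = -4.64.

-4.64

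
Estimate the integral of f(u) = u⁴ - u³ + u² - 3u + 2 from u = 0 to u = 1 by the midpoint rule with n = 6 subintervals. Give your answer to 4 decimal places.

h = (1 − 0)/6 = 0.166667.
Midpoints m₁,…,m₆ = 0.083333, 0.25, 0.416667, 0.583333, 0.75, 0.916667.
f(m₁)=1.756414, f(m₂)=1.30078125, f(m₃)=0.881414, f(m₄)=0.507571, f(m₅)=0.20703125, f(m₆)=0.026090.
h·[f(m₁) + f(m₂) + f(m₃) + f(m₄) + f(m₅) + f(m₆)] = 0.166667·(4.679302) = 0.7799.

0.7799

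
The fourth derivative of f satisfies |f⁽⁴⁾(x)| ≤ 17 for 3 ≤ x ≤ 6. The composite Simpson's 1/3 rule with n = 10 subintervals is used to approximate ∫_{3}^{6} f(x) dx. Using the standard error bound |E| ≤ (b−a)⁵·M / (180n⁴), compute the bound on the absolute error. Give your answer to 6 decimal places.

|E| ≤ (3)⁵·17 / (180·10⁴) = 4131/1800000 = 0.002295.

0.002295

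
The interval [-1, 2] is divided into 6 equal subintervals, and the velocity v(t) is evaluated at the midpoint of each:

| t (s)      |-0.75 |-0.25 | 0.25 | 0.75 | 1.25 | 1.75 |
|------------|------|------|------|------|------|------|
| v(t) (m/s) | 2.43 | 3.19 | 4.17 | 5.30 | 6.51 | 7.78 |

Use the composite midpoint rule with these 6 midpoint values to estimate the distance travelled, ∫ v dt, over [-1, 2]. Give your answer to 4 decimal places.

14.6900

h = 0.5, n = 6.
h·[y(m₁) + y(m₂) + y(m₃) + y(m₄) + y(m₅) + y(m₆)] = 0.5·(29.38) = 14.6900.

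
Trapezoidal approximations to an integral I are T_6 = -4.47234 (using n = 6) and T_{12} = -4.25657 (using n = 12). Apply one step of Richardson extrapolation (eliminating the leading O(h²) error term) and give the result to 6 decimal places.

R = (4·T_{12} − T_6) / 3 = (4·(-4.25657) − (-4.47234))/3 = (-12.55394)/3 = -4.184647.

-4.184647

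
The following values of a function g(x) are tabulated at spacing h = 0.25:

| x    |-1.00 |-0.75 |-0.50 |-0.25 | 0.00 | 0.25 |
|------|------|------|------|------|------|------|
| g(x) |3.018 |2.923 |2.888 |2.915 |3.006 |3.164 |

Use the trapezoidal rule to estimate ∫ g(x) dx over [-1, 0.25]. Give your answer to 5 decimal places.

h = 0.25, n = 5.
(h/2)·[y₀ + 2y₁ + 2y₂ + 2y₃ + 2y₄ + y₅] = 0.125·(29.646) = 3.70575.

3.70575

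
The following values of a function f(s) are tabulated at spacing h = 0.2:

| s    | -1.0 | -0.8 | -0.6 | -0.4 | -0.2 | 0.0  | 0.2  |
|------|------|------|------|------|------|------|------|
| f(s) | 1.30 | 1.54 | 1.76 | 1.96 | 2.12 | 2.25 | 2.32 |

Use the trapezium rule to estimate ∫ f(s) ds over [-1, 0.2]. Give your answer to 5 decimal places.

h = 0.2, n = 6.
(h/2)·[y₀ + 2y₁ + 2y₂ + 2y₃ + 2y₄ + 2y₅ + y₆] = 0.1·(22.88) = 2.28800.

2.28800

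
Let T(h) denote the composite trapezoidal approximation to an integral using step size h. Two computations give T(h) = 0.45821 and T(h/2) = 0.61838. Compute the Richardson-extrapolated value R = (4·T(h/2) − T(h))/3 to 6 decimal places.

0.671770

R = (4·T(h/2) − T(h)) / 3 = (4·0.61838 − 0.45821)/3 = (2.01531)/3 = 0.671770.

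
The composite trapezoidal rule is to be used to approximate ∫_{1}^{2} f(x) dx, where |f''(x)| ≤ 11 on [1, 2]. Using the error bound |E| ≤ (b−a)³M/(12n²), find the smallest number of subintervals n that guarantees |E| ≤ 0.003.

Need 11/(12n²) ≤ 0.003.
n² ≥ 11/(12·0.003) = 305.556 ⇒ n ≥ 17.4801, so the smallest n is 18.

18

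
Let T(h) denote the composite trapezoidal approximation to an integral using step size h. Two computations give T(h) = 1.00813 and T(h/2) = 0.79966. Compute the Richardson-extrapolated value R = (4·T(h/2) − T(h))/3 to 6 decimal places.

0.730170

R = (4·T(h/2) − T(h)) / 3 = (4·0.79966 − 1.00813)/3 = (2.19051)/3 = 0.730170.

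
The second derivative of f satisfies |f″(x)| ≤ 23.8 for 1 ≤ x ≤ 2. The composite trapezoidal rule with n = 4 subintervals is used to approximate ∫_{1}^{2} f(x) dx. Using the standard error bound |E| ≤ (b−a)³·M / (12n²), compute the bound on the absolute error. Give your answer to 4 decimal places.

|E| ≤ (1)³·23.8 / (12·4²) = 23.8/192 = 0.1240.

0.1240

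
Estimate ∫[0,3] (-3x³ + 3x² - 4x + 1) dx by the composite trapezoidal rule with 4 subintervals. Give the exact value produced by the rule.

h = (3 − 0)/4 = 0.75.
Nodes x₀,…,x₄ = 0, 0.75, 1.5, 2.25, 3.
f(x) = -3x³ + 3x² - 4x + 1: f₀=1, f₁=-1.578125, f₂=-8.375, f₃=-26.984375, f₄=-65.
(h/2)·[f₀ + 2f₁ + 2f₂ + 2f₃ + f₄] = 0.375·(-137.875) = -51.703125.

-51.703125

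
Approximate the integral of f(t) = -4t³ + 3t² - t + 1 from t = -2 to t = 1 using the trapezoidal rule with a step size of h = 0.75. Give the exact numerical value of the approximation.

h = (1 − (-2))/4 = 0.75.
Nodes t₀,…,t₄ = -2, -1.25, -0.5, 0.25, 1.
f(t) = -4t³ + 3t² - t + 1: f₀=47, f₁=14.75, f₂=2.75, f₃=0.875, f₄=-1.
(h/2)·[f₀ + 2f₁ + 2f₂ + 2f₃ + f₄] = 0.375·(82.75) = 31.03125.

31.03125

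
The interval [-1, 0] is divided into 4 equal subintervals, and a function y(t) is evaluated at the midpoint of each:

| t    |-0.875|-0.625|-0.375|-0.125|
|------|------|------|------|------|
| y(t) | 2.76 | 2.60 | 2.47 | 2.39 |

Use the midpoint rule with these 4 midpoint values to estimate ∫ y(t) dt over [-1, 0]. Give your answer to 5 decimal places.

h = 0.25, n = 4.
h·[y(m₁) + y(m₂) + y(m₃) + y(m₄)] = 0.25·(10.22) = 2.55500.

2.55500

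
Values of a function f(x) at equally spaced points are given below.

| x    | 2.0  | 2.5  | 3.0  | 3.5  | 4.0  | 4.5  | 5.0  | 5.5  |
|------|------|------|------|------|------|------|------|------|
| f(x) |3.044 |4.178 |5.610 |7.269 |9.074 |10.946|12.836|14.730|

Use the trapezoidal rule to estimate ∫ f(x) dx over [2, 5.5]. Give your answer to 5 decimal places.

29.40000

h = 0.5, n = 7.
(h/2)·[y₀ + 2y₁ + 2y₂ + 2y₃ + 2y₄ + 2y₅ + 2y₆ + y₇] = 0.25·(117.600) = 29.40000.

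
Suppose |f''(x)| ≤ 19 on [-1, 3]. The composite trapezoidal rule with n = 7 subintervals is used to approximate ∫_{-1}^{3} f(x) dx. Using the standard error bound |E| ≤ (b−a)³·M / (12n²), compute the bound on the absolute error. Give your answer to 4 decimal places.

2.0680

|E| ≤ (4)³·19 / (12·7²) = 1216/588 = 2.0680.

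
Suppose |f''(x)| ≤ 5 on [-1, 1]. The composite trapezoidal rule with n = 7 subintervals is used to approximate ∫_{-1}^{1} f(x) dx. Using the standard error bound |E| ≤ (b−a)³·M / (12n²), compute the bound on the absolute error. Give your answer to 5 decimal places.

0.06803

|E| ≤ (2)³·5 / (12·7²) = 40/588 = 0.06803.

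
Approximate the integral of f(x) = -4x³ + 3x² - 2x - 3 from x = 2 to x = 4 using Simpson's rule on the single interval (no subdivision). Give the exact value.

-202

S = (b−a)/6 · [f(2) + 4f(3) + f(4)] = 0.333333·[(-27) + 4·(-90) + (-219)] = -202.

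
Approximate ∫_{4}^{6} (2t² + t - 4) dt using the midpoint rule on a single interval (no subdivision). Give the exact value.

102

M = (b−a)·f(5) = 2·(51) = 102.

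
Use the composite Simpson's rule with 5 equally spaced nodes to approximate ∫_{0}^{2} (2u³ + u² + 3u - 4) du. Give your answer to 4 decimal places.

h = (2 − 0)/4 = 0.5.
Nodes u₀,…,u₄ = 0, 0.5, 1, 1.5, 2.
f(u) = 2u³ + u² + 3u - 4: f₀=-4, f₁=-2, f₂=2, f₃=9.5, f₄=22.
(h/3)·[f₀ + 4f₁ + 2f₂ + 4f₃ + f₄] = 0.166667·(52) = 8.6667.

8.6667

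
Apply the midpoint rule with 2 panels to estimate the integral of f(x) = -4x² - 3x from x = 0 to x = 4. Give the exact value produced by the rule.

-104

h = (4 − 0)/2 = 2.
Midpoints m₁,…,m₂ = 1, 3.
f(m₁)=-7, f(m₂)=-45.
h·[f(m₁) + f(m₂)] = 2·(-52) = -104.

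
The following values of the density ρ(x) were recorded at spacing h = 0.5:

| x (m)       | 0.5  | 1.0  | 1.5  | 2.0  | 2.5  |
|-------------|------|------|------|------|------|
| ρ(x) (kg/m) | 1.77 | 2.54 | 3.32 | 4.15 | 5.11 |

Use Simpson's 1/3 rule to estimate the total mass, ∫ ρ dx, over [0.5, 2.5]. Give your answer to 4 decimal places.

h = 0.5, n = 4.
(h/3)·[y₀ + 4y₁ + 2y₂ + 4y₃ + y₄] = 0.166667·(40.28) = 6.7133.

6.7133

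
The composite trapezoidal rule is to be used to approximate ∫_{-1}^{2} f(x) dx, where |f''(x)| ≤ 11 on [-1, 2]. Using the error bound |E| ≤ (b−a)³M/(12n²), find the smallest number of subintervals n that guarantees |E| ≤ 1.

Need 297/(12n²) ≤ 1.
n² ≥ 297/(12·1) = 24.75 ⇒ n ≥ 4.9749, so the smallest n is 5.

5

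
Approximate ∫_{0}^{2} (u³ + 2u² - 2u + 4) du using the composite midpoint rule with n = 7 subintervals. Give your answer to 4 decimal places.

h = (2 − 0)/7 = 0.285714.
Midpoints m₁,…,m₇ = 0.142857, 0.428571, 0.714286, 1, 1.285714, 1.571429, 1.857143.
f(m₁)=3.758017, f(m₂)=3.588921, f(m₃)=3.956268, f(m₄)=5, f(m₅)=6.860058, f(m₆)=9.676385, f(m₇)=13.588921.
h·[f(m₁) + f(m₂) + f(m₃) + f(m₄) + f(m₅) + f(m₆) + f(m₇)] = 0.285714·(46.428571) = 13.2653.

13.2653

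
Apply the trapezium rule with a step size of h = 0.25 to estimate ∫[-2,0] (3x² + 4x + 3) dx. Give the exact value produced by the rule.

6.0625

h = (0 − (-2))/8 = 0.25.
Nodes x₀,…,x₈ = -2, -1.75, -1.5, -1.25, -1, -0.75, -0.5, -0.25, 0.
f(x) = 3x² + 4x + 3: f₀=7, f₁=5.1875, f₂=3.75, f₃=2.6875, f₄=2, f₅=1.6875, f₆=1.75, f₇=2.1875, f₈=3.
(h/2)·[f₀ + 2f₁ + 2f₂ + 2f₃ + 2f₄ + 2f₅ + 2f₆ + 2f₇ + f₈] = 0.125·(48.5) = 6.0625.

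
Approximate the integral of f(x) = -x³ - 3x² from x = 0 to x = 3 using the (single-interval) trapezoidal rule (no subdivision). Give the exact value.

T = (b−a)/2 · [f(0) + f(3)] = 1.5·[0 + (-54)] = -81.

-81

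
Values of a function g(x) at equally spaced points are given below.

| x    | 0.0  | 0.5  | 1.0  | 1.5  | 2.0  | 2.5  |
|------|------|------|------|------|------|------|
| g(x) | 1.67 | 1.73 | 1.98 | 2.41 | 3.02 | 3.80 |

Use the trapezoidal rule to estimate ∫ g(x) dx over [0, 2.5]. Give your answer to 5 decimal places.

h = 0.5, n = 5.
(h/2)·[y₀ + 2y₁ + 2y₂ + 2y₃ + 2y₄ + y₅] = 0.25·(23.75) = 5.93750.

5.93750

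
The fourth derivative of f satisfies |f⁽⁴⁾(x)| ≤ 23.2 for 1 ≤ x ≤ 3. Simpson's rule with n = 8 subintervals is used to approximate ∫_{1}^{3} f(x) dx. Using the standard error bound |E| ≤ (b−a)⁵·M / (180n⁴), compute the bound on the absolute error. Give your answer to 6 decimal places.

|E| ≤ (2)⁵·23.2 / (180·8⁴) = 742.4/737280 = 0.001007.

0.001007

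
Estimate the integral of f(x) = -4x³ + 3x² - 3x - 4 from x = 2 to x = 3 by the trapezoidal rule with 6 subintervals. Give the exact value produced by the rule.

h = (3 − 2)/6 = 0.166667.
Nodes x₀,…,x₆ = 2, 2.166667, 2.333333, 2.5, 2.666667, 2.833333, 3.
f(x) = -4x³ + 3x² - 3x - 4: f₀=-30, f₁=-37.101852, f₂=-45.481481, f₃=-55.25, f₄=-66.518519, f₅=-79.398148, f₆=-94.
(h/2)·[f₀ + 2f₁ + 2f₂ + 2f₃ + 2f₄ + 2f₅ + f₆] = 0.083333·(-691.5) = -57.625.

-57.625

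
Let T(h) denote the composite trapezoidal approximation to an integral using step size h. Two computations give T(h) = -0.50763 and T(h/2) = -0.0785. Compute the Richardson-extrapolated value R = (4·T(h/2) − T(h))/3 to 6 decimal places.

0.064543

R = (4·T(h/2) − T(h)) / 3 = (4·(-0.0785) − (-0.50763))/3 = (0.19363)/3 = 0.064543.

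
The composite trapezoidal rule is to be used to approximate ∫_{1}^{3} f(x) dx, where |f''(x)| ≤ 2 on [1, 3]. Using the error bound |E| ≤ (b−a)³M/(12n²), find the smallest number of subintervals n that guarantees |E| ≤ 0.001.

37

Need 16/(12n²) ≤ 0.001.
n² ≥ 16/(12·0.001) = 1333.33 ⇒ n ≥ 36.5148, so the smallest n is 37.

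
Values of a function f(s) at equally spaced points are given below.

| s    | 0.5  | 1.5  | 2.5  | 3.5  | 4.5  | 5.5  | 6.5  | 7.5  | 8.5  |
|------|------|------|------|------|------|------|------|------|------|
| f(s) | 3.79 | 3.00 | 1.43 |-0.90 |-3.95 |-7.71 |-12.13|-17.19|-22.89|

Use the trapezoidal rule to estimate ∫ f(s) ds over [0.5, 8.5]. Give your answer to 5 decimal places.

-47.00000

h = 1, n = 8.
(h/2)·[y₀ + 2y₁ + 2y₂ + 2y₃ + 2y₄ + 2y₅ + 2y₆ + 2y₇ + y₈] = 0.5·(-94.00) = -47.00000.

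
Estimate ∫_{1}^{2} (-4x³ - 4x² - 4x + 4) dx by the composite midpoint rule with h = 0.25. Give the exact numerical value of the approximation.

-26.21875

h = (2 − 1)/4 = 0.25.
Midpoints m₁,…,m₄ = 1.125, 1.375, 1.625, 1.875.
f(m₁)=-11.2578125, f(m₂)=-19.4609375, f(m₃)=-30.2265625, f(m₄)=-43.9296875.
h·[f(m₁) + f(m₂) + f(m₃) + f(m₄)] = 0.25·(-104.875) = -26.21875.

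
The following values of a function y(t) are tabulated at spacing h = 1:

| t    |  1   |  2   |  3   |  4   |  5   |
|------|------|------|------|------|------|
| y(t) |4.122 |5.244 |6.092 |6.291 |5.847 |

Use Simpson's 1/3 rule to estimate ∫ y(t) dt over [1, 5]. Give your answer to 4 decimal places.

h = 1, n = 4.
(h/3)·[y₀ + 4y₁ + 2y₂ + 4y₃ + y₄] = 0.333333·(68.293) = 22.7643.

22.7643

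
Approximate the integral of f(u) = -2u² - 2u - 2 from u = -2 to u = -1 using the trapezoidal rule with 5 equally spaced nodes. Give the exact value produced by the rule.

h = (-1 − (-2))/4 = 0.25.
Nodes u₀,…,u₄ = -2, -1.75, -1.5, -1.25, -1.
f(u) = -2u² - 2u - 2: f₀=-6, f₁=-4.625, f₂=-3.5, f₃=-2.625, f₄=-2.
(h/2)·[f₀ + 2f₁ + 2f₂ + 2f₃ + f₄] = 0.125·(-29.5) = -3.6875.

-3.6875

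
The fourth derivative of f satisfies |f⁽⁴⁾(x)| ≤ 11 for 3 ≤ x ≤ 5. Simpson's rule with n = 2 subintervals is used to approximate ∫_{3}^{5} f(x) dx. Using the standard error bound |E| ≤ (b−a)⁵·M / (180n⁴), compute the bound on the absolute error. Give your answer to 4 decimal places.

|E| ≤ (2)⁵·11 / (180·2⁴) = 352/2880 = 0.1222.

0.1222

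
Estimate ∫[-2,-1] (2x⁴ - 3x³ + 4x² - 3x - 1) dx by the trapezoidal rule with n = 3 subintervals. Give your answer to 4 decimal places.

h = (-1 − (-2))/3 = 0.333333.
Nodes x₀,…,x₃ = -2, -1.666667, -1.333333, -1.
f(x) = 2x⁴ - 3x³ + 4x² - 3x - 1: f₀=77, f₁=44.432099, f₂=23.543210, f₃=11.
(h/2)·[f₀ + 2f₁ + 2f₂ + f₃] = 0.166667·(223.950617) = 37.3251.

37.3251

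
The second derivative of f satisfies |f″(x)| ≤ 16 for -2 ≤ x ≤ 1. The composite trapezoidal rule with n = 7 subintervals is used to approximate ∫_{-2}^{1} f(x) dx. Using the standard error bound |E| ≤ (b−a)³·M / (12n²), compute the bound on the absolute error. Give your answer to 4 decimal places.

0.7347

|E| ≤ (3)³·16 / (12·7²) = 432/588 = 0.7347.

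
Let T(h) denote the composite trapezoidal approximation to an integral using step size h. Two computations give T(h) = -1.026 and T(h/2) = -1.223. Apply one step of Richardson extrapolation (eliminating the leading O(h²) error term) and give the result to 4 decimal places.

R = (4·T(h/2) − T(h)) / 3 = (4·(-1.223) − (-1.026))/3 = (-3.866)/3 = -1.2887.

-1.2887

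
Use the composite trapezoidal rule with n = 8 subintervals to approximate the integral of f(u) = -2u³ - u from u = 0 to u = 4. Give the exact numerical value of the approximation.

-138

h = (4 − 0)/8 = 0.5.
Nodes u₀,…,u₈ = 0, 0.5, 1, 1.5, 2, 2.5, 3, 3.5, 4.
f(u) = -2u³ - u: f₀=0, f₁=-0.75, f₂=-3, f₃=-8.25, f₄=-18, f₅=-33.75, f₆=-57, f₇=-89.25, f₈=-132.
(h/2)·[f₀ + 2f₁ + 2f₂ + 2f₃ + 2f₄ + 2f₅ + 2f₆ + 2f₇ + f₈] = 0.25·(-552) = -138.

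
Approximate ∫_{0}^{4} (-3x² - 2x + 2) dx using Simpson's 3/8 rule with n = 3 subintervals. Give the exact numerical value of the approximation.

-72

h = (4 − 0)/3 = 1.333333.
Nodes x₀,…,x₃ = 0, 1.333333, 2.666667, 4.
f(x) = -3x² - 2x + 2: f₀=2, f₁=-6, f₂=-24.666667, f₃=-54.
(3h/8)·[f₀ + 3f₁ + 3f₂ + f₃] = 0.5·(-144) = -72.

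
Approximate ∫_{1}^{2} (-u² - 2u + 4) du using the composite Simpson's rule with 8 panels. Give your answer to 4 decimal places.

-1.3333

h = (2 − 1)/8 = 0.125.
Nodes u₀,…,u₈ = 1, 1.125, 1.25, 1.375, 1.5, 1.625, 1.75, 1.875, 2.
f(u) = -u² - 2u + 4: f₀=1, f₁=0.484375, f₂=-0.0625, f₃=-0.640625, f₄=-1.25, f₅=-1.890625, f₆=-2.5625, f₇=-3.265625, f₈=-4.
(h/3)·[f₀ + 4f₁ + 2f₂ + 4f₃ + 2f₄ + 4f₅ + 2f₆ + 4f₇ + f₈] = 0.041667·(-32) = -1.3333.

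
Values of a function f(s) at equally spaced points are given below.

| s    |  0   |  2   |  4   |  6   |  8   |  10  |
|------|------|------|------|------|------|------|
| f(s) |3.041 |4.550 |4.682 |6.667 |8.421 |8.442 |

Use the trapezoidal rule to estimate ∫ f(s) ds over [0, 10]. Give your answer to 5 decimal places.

h = 2, n = 5.
(h/2)·[y₀ + 2y₁ + 2y₂ + 2y₃ + 2y₄ + y₅] = 1·(60.123) = 60.12300.

60.12300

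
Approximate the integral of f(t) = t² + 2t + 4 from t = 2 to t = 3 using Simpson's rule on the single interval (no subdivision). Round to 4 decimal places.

15.3333

S = (b−a)/6 · [f(2) + 4f(2.5) + f(3)] = 0.166667·[12 + 4·15.25 + 19] = 15.3333.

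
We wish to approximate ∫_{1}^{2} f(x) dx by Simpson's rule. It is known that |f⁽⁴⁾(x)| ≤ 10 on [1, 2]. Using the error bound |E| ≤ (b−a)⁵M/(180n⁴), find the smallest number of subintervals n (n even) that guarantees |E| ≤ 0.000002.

14

Need 10/(180n⁴) ≤ 0.000002.
n⁴ ≥ 10/(180·0.000002) = 27777.8 ⇒ n ≥ 12.9099, so the smallest even n is 14. (n must be even for Simpson's rule.)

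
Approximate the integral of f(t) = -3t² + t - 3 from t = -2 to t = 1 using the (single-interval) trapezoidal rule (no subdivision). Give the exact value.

-33

T = (b−a)/2 · [f(-2) + f(1)] = 1.5·[(-17) + (-5)] = -33.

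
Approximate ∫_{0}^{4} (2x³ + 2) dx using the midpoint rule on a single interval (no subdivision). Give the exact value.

M = (b−a)·f(2) = 4·(18) = 72.

72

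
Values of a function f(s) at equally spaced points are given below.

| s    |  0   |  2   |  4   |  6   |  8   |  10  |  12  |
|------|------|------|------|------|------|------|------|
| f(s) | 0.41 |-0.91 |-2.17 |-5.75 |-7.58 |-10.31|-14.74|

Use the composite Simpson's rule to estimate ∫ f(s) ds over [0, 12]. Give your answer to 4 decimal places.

h = 2, n = 6.
(h/3)·[y₀ + 4y₁ + 2y₂ + 4y₃ + 2y₄ + 4y₅ + y₆] = 0.666667·(-101.71) = -67.8067.

-67.8067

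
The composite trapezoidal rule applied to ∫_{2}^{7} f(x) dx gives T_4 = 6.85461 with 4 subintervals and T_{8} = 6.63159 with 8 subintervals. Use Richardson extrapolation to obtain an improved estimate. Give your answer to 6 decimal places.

6.557250

R = (4·T_{8} − T_4) / 3 = (4·6.63159 − 6.85461)/3 = (19.67175)/3 = 6.557250.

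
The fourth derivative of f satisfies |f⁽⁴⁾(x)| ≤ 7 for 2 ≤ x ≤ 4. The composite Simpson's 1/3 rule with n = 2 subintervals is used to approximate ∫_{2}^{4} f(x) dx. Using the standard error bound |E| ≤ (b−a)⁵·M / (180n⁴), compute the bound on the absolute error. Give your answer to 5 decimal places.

0.07778

|E| ≤ (2)⁵·7 / (180·2⁴) = 224/2880 = 0.07778.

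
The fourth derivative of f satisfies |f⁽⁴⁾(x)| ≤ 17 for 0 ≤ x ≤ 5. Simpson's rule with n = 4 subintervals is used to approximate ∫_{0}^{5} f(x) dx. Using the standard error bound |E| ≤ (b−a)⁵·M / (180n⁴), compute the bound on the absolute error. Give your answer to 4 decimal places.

|E| ≤ (5)⁵·17 / (180·4⁴) = 53125/46080 = 1.1529.

1.1529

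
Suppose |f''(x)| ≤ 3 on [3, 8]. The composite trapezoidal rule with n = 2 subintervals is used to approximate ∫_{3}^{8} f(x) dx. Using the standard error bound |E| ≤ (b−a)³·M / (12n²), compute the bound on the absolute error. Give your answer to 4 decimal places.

|E| ≤ (5)³·3 / (12·2²) = 375/48 = 7.8125.

7.8125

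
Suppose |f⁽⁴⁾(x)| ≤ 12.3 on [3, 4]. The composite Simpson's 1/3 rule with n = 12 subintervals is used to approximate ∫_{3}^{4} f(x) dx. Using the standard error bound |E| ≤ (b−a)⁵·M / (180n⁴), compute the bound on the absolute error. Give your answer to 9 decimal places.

0.000003295

|E| ≤ (1)⁵·12.3 / (180·12⁴) = 12.3/3732480 = 0.000003295.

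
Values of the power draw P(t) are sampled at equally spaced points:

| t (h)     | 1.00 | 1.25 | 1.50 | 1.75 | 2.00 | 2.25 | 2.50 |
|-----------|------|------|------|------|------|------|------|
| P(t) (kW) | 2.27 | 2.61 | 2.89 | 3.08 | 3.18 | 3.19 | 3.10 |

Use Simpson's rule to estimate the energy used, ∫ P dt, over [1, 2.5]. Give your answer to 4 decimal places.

h = 0.25, n = 6.
(h/3)·[y₀ + 4y₁ + 2y₂ + 4y₃ + 2y₄ + 4y₅ + y₆] = 0.083333·(53.03) = 4.4192.

4.4192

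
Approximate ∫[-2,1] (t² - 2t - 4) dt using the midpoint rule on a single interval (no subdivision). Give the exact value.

M = (b−a)·f(-0.5) = 3·(-2.75) = -8.25.

-8.25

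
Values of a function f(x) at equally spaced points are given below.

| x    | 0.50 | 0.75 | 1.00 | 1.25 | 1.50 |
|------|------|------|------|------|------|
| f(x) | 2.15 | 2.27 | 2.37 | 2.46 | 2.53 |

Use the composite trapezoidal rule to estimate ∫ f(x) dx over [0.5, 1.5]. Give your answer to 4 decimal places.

2.3600

h = 0.25, n = 4.
(h/2)·[y₀ + 2y₁ + 2y₂ + 2y₃ + y₄] = 0.125·(18.88) = 2.3600.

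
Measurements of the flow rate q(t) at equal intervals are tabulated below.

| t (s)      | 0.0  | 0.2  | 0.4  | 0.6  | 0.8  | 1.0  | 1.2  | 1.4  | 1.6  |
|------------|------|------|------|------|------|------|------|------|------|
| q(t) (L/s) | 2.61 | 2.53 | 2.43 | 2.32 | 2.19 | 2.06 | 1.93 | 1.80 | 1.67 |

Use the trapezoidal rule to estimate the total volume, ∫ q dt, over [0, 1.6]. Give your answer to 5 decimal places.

h = 0.2, n = 8.
(h/2)·[y₀ + 2y₁ + 2y₂ + 2y₃ + 2y₄ + 2y₅ + 2y₆ + 2y₇ + y₈] = 0.1·(34.80) = 3.48000.

3.48000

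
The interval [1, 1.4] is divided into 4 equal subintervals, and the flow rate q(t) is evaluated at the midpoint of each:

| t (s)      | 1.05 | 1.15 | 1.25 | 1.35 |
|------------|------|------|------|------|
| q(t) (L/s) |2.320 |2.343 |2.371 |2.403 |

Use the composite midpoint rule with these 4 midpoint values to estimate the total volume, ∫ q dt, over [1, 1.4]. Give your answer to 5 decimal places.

h = 0.1, n = 4.
h·[y(m₁) + y(m₂) + y(m₃) + y(m₄)] = 0.1·(9.437) = 0.94370.

0.94370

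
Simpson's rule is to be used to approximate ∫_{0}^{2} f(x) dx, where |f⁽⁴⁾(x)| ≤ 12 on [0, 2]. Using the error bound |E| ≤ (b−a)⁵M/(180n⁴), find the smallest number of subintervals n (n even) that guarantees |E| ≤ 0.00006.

Need 384/(180n⁴) ≤ 0.00006.
n⁴ ≥ 384/(180·0.00006) = 35555.6 ⇒ n ≥ 13.7318, so the smallest even n is 14. (n must be even for Simpson's rule.)

14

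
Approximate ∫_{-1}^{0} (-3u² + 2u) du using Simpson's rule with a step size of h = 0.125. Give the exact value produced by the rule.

h = (0 − (-1))/8 = 0.125.
Nodes u₀,…,u₈ = -1, -0.875, -0.75, -0.625, -0.5, -0.375, -0.25, -0.125, 0.
f(u) = -3u² + 2u: f₀=-5, f₁=-4.046875, f₂=-3.1875, f₃=-2.421875, f₄=-1.75, f₅=-1.171875, f₆=-0.6875, f₇=-0.296875, f₈=0.
(h/3)·[f₀ + 4f₁ + 2f₂ + 4f₃ + 2f₄ + 4f₅ + 2f₆ + 4f₇ + f₈] = 0.041667·(-48) = -2.

-2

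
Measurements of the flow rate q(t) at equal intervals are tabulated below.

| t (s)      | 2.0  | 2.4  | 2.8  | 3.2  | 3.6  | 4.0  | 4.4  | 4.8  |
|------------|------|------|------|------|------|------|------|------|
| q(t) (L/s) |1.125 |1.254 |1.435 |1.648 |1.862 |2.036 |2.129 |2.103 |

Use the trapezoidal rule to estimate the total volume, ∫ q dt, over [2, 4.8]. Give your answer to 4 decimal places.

4.7912

h = 0.4, n = 7.
(h/2)·[y₀ + 2y₁ + 2y₂ + 2y₃ + 2y₄ + 2y₅ + 2y₆ + y₇] = 0.2·(23.956) = 4.7912.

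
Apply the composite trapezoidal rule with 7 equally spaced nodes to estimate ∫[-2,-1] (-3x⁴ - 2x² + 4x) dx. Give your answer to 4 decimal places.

-29.4703

h = (-1 − (-2))/6 = 0.166667.
Nodes x₀,…,x₆ = -2, -1.833333, -1.666667, -1.5, -1.333333, -1.166667, -1.
f(x) = -3x⁴ - 2x² + 4x: f₀=-64, f₁=-47.946759, f₂=-35.370370, f₃=-25.6875, f₄=-18.370370, f₅=-12.946759, f₆=-9.
(h/2)·[f₀ + 2f₁ + 2f₂ + 2f₃ + 2f₄ + 2f₅ + f₆] = 0.083333·(-353.643519) = -29.4703.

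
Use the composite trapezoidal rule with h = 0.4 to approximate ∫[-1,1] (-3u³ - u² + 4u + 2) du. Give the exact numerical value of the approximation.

h = (1 − (-1))/5 = 0.4.
Nodes u₀,…,u₅ = -1, -0.6, -0.2, 0.2, 0.6, 1.
f(u) = -3u³ - u² + 4u + 2: f₀=0, f₁=-0.112, f₂=1.184, f₃=2.736, f₄=3.392, f₅=2.
(h/2)·[f₀ + 2f₁ + 2f₂ + 2f₃ + 2f₄ + f₅] = 0.2·(16.4) = 3.28.

3.28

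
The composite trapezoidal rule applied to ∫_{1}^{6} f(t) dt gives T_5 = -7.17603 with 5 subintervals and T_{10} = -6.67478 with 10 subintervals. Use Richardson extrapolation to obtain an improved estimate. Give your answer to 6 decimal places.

-6.507697

R = (4·T_{10} − T_5) / 3 = (4·(-6.67478) − (-7.17603))/3 = (-19.52309)/3 = -6.507697.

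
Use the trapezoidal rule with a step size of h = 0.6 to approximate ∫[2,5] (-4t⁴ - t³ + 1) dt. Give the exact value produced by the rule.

-2681.64816

h = (5 − 2)/5 = 0.6.
Nodes t₀,…,t₅ = 2, 2.6, 3.2, 3.8, 4.4, 5.
f(t) = -4t⁴ - t³ + 1: f₀=-71, f₁=-199.3664, f₂=-451.1984, f₃=-887.9264, f₄=-1583.4224, f₅=-2624.
(h/2)·[f₀ + 2f₁ + 2f₂ + 2f₃ + 2f₄ + f₅] = 0.3·(-8938.8272) = -2681.64816.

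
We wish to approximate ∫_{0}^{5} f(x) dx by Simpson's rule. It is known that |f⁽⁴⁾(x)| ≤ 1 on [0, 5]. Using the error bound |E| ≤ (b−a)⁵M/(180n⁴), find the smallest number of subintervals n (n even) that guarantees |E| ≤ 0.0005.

Need 3125/(180n⁴) ≤ 0.0005.
n⁴ ≥ 3125/(180·0.0005) = 34722.2 ⇒ n ≥ 13.6506, so the smallest even n is 14. (n must be even for Simpson's rule.)

14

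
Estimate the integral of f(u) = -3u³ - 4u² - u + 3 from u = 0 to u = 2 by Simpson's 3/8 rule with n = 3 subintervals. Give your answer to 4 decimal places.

-18.6667

h = (2 − 0)/3 = 0.666667.
Nodes u₀,…,u₃ = 0, 0.666667, 1.333333, 2.
f(u) = -3u³ - 4u² - u + 3: f₀=3, f₁=-0.333333, f₂=-12.555556, f₃=-39.
(3h/8)·[f₀ + 3f₁ + 3f₂ + f₃] = 0.25·(-74.666667) = -18.6667.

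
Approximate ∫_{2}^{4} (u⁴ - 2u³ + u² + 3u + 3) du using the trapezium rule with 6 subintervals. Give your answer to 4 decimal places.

h = (4 − 2)/6 = 0.333333.
Nodes u₀,…,u₆ = 2, 2.333333, 2.666667, 3, 3.333333, 3.666667, 4.
f(u) = u⁴ - 2u³ + u² + 3u + 3: f₀=13, f₁=19.679012, f₂=30.753086, f₃=48, f₄=73.493827, f₅=109.604938, f₆=159.
(h/2)·[f₀ + 2f₁ + 2f₂ + 2f₃ + 2f₄ + 2f₅ + f₆] = 0.166667·(735.061728) = 122.5103.

122.5103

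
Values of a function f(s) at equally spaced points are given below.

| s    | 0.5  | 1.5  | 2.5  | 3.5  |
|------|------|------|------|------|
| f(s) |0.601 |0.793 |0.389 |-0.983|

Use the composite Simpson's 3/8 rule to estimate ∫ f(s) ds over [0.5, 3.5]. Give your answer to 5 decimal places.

h = 1, n = 3.
(3h/8)·[y₀ + 3y₁ + 3y₂ + y₃] = 0.375·(3.164) = 1.18650.

1.18650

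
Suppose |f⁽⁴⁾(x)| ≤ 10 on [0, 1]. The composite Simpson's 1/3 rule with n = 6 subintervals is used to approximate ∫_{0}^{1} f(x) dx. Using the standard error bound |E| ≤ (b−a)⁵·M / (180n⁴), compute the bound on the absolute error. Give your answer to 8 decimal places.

0.00004287

|E| ≤ (1)⁵·10 / (180·6⁴) = 10/233280 = 0.00004287.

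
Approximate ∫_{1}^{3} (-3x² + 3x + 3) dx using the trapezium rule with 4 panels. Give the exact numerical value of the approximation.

h = (3 − 1)/4 = 0.5.
Nodes x₀,…,x₄ = 1, 1.5, 2, 2.5, 3.
f(x) = -3x² + 3x + 3: f₀=3, f₁=0.75, f₂=-3, f₃=-8.25, f₄=-15.
(h/2)·[f₀ + 2f₁ + 2f₂ + 2f₃ + f₄] = 0.25·(-33) = -8.25.

-8.25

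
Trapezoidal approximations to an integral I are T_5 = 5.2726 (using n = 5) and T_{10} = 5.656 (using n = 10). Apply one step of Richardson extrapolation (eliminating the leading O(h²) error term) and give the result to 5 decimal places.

R = (4·T_{10} − T_5) / 3 = (4·5.656 − 5.2726)/3 = (17.3514)/3 = 5.78380.

5.78380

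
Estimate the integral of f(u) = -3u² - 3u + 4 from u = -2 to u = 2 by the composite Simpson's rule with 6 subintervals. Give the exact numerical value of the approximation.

h = (2 − (-2))/6 = 0.666667.
Nodes u₀,…,u₆ = -2, -1.333333, -0.666667, 0, 0.666667, 1.333333, 2.
f(u) = -3u² - 3u + 4: f₀=-2, f₁=2.666667, f₂=4.666667, f₃=4, f₄=0.666667, f₅=-5.333333, f₆=-14.
(h/3)·[f₀ + 4f₁ + 2f₂ + 4f₃ + 2f₄ + 4f₅ + f₆] = 0.222222·(0) = 0.

0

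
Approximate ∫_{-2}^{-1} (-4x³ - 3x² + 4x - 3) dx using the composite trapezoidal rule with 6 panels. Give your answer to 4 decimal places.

-0.9306

h = (-1 − (-2))/6 = 0.166667.
Nodes x₀,…,x₆ = -2, -1.833333, -1.666667, -1.5, -1.333333, -1.166667, -1.
f(x) = -4x³ - 3x² + 4x - 3: f₀=9, f₁=4.231481, f₂=0.518519, f₃=-2.25, f₄=-4.185185, f₅=-5.398148, f₆=-6.
(h/2)·[f₀ + 2f₁ + 2f₂ + 2f₃ + 2f₄ + 2f₅ + f₆] = 0.083333·(-11.166667) = -0.9306.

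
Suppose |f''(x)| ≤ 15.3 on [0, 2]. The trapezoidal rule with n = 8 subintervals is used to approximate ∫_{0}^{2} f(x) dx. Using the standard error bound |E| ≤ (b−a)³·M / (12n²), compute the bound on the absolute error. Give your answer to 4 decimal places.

|E| ≤ (2)³·15.3 / (12·8²) = 122.4/768 = 0.1594.

0.1594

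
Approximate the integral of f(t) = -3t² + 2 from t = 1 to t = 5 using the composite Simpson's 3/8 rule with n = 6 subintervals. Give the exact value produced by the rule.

h = (5 − 1)/6 = 0.666667.
Nodes t₀,…,t₆ = 1, 1.666667, 2.333333, 3, 3.666667, 4.333333, 5.
f(t) = -3t² + 2: f₀=-1, f₁=-6.333333, f₂=-14.333333, f₃=-25, f₄=-38.333333, f₅=-54.333333, f₆=-73.
(3h/8)·[f₀ + 3f₁ + 3f₂ + 2f₃ + 3f₄ + 3f₅ + f₆] = 0.25·(-464) = -116.

-116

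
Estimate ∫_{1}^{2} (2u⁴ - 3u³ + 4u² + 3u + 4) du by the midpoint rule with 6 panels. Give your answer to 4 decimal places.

h = (2 − 1)/6 = 0.166667.
Midpoints m₁,…,m₆ = 1.083333, 1.25, 1.416667, 1.583333, 1.75, 1.916667.
f(m₁)=10.884934, f(m₂)=13.0234375, f(m₃)=15.803916, f(m₄)=19.439333, f(m₅)=24.1796875, f(m₆)=30.312018.
h·[f(m₁) + f(m₂) + f(m₃) + f(m₄) + f(m₅) + f(m₆)] = 0.166667·(113.643326) = 18.9406.

18.9406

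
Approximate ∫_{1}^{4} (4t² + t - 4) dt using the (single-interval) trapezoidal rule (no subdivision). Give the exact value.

T = (b−a)/2 · [f(1) + f(4)] = 1.5·[1 + 64] = 97.5.

97.5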